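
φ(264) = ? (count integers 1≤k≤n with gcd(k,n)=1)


Factor n: 264 = 2^3 × 3 × 11
φ(n) = n · ∏(1 - 1/p) over distinct primes p | n
φ(264) = 264 · (1 - 1/2) · (1 - 1/3) · (1 - 1/11) = 80

φ(264) = 80


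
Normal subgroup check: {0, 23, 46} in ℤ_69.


H = {0, 23, 46} in ℤ_69
ℤ_69 is abelian; every subgroup of an abelian group is normal

Yes, normal subgroup


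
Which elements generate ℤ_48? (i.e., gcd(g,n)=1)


g generates ℤ_n iff gcd(g,n) = 1
Prime factors of 48: 2, 3
Generators are g ∈ {1,...,47} not divisible by any of these primes.
Generators: {1, 5, 7, 11, 13, 17, 19, 23, 25, 29, 31, 35, 37, 41, 43, 47}
Number of generators = φ(48) = 16

Generators of ℤ_48 = {1, 5, 7, 11, 13, 17, 19, 23, 25, 29, 31, 35, 37, 41, 43, 47}


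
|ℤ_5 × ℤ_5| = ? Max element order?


|ℤ_5 × ℤ_5| = 5 × 5 = 25
Max element order = lcm(5,5) = 5
Cyclic? No (gcd=5)

|ℤ_5×ℤ_5| = 25, max element order = 5


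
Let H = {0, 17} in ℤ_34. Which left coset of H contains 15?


15 + H = {15 + h (mod 34) : h ∈ H}
15+0=15, 15+17=32

15 + H = {15, 32}


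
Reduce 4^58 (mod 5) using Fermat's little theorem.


Fermat's little theorem: if p is prime and gcd(a,p)=1, then a^(p-1) ≡ 1 (mod p)
p = 5 is prime, gcd(4,5) = 1
Reduce exponent: 58 mod 4 = 2
So 4^58 ≡ 4^2 (mod 5)
4^2 mod 5 = 1

4^58 ≡ 1 (mod 5)


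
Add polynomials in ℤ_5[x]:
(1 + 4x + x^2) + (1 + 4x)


Add coefficients mod 5:
x^0: 1 + 1 = 2 (mod 5)
x^1: 4 + 4 = 3 (mod 5)
x^2: 1 + 0 = 1 (mod 5)
Result: 2 + 3x + x^2

f + g = 2 + 3x + x^2


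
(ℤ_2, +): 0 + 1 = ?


Operation: addition mod 2
0 + 1 = (a + b) mod 2 with a = 0, b = 1

0 + 1 = 1


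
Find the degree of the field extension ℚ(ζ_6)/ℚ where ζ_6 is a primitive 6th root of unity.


[ℚ(ζ_n):ℚ] = deg Φ_n(x) = φ(n). Here φ(6) = 2

[ℚ(ζ_6)/ℚ where ζ_6 is a primitive 6th root of unity] = 2


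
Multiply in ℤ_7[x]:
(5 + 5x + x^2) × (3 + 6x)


Expand and collect like terms; reduce coefficients mod 7:
x^0: 5·3 = 15 ≡ 1 (mod 7)
x^1: 5·6 + 5·3 = 45 ≡ 3 (mod 7)
x^2: 5·6 + 1·3 = 33 ≡ 5 (mod 7)
x^3: 1·6 = 6 ≡ 6 (mod 7)
Result: 1 + 3x + 5x^2 + 6x^3

f · g = 1 + 3x + 5x^2 + 6x^3


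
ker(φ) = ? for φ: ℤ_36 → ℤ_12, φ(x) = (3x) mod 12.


Kernel = preimage of identity
ker(φ) = {x ∈ ℤ_36 : 3x ≡ 0 (mod 12)}. Since 12 | 36, φ is well-defined. The kernel is the cyclic subgroup ⟨4⟩ of ℤ_36 (order 9), i.e. {0, 4, 8, 12, 16, 20, 24, 28, 32}

ker(φ) = {0, 4, 8, 12, 16, 20, 24, 28, 32}


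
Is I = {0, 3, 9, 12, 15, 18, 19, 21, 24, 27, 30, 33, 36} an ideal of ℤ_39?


Check ideal conditions for I = {0, 3, 9, 12, 15, 18, 19, 21, 24, 27, 30, 33, 36} in ℤ_39:
(1) I is an additive subgroup? No
(2) For r ∈ ℤ_39 and a ∈ I: r·a ∈ I? No  [counterexample: r=2, a=3, r·a mod 39 = 6 ∉ I]

No, I is not an ideal of ℤ_39


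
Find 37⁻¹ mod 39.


Use the extended Euclidean algorithm to write 1 = 37·s + 39·t; then s mod 39 is the inverse.
Euclidean algorithm:
  37 = 0·39 + 37
  39 = 1·37 + 2
  37 = 18·2 + 1
  2 = 2·1 + 0
gcd(37,39) = 1
Back-substitution gives: 37·(19) + 39·(-18) = 1
So 37⁻¹ ≡ 19 ≡ 19 (mod 39)
Check: 37 × 19 = 703 ≡ 1 (mod 39) ✓

37⁻¹ ≡ 19 (mod 39)


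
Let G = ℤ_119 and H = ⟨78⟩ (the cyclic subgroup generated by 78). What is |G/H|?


|⟨78⟩| = n / gcd(78, 119) = 119 / 1 = 119
H is normal (ℤ_119 is abelian).
|G/H| = |G| / |H| = 119 / 119 = 1

|G/H| = 1


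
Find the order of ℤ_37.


ℤ_n has n elements.

|ℤ_37| = 37


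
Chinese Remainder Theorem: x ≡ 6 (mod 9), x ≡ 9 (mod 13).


m₁ = 9, m₂ = 13, gcd = 1, so CRT applies. M = m₁·m₂ = 117
Let M₁ = M/m₁ = 13, M₂ = M/m₂ = 9
Find y₁ ≡ M₁⁻¹ (mod m₁): 13⁻¹ ≡ 7 (mod 9)
Find y₂ ≡ M₂⁻¹ (mod m₂): 9⁻¹ ≡ 3 (mod 13)
x = a₁·M₁·y₁ + a₂·M₂·y₂ = 6·13·7 + 9·9·3 = 789
Reduce mod 117: x ≡ 87
Check: 87 mod 9 = 6 ✓, 87 mod 13 = 9 ✓

x ≡ 87 (mod 117)


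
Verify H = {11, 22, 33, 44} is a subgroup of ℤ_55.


Subgroup test for H = {11, 22, 33, 44} in (ℤ_55, +):
(1) 0 ∈ H? No
(2) Closure: for all a,b ∈ H, (a+b) mod 55 ∈ H? No  [counterexample: 11 + 44 = 0 ∉ H]
(3) Inverses: for all a ∈ H, -a mod 55 ∈ H? Yes

No, H is not a subgroup of ℤ_55


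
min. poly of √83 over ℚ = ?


√83 satisfies x² - 83 = 0, irreducible over ℚ since 83 is squarefree

Minimal polynomial: x² - 83


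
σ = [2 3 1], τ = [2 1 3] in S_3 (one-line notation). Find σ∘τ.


σ∘τ: apply τ first, then σ
1 →τ 2 →σ 3
2 →τ 1 →σ 2
3 →τ 3 →σ 1

σ∘τ = [3 2 1]


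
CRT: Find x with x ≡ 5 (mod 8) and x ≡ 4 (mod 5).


m₁ = 8, m₂ = 5, gcd = 1, so CRT applies. M = m₁·m₂ = 40
Let M₁ = M/m₁ = 5, M₂ = M/m₂ = 8
Find y₁ ≡ M₁⁻¹ (mod m₁): 5⁻¹ ≡ 5 (mod 8)
Find y₂ ≡ M₂⁻¹ (mod m₂): 8⁻¹ ≡ 2 (mod 5)
x = a₁·M₁·y₁ + a₂·M₂·y₂ = 5·5·5 + 4·8·2 = 189
Reduce mod 40: x ≡ 29
Check: 29 mod 8 = 5 ✓, 29 mod 5 = 4 ✓

x ≡ 29 (mod 40)


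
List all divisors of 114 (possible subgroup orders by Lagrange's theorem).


Lagrange's theorem: |H| divides |G|
|G| = 114
Divisors of 114: 1, 2, 3, 6, 19, 38, 57, 114

Possible subgroup orders: {1, 2, 3, 6, 19, 38, 57, 114}


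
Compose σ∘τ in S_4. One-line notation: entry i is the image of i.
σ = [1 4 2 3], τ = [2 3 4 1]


σ∘τ: apply τ first, then σ
1 →τ 2 →σ 4
2 →τ 3 →σ 2
3 →τ 4 →σ 3
4 →τ 1 →σ 1

σ∘τ = [4 2 3 1]


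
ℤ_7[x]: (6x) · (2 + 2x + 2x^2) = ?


Expand and collect like terms; reduce coefficients mod 7:
x^0: 0·2 = 0 ≡ 0 (mod 7)
x^1: 0·2 + 6·2 = 12 ≡ 5 (mod 7)
x^2: 0·2 + 6·2 = 12 ≡ 5 (mod 7)
x^3: 6·2 = 12 ≡ 5 (mod 7)
Result: 5x + 5x^2 + 5x^3

f · g = 5x + 5x^2 + 5x^3


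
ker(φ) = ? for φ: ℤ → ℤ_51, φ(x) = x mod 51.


Kernel = preimage of identity
ker(φ) = {x ∈ ℤ : x ≡ 0 (mod 51)} = 51ℤ = {0, ±51, ±102, ...}

ker(φ) = 51ℤ


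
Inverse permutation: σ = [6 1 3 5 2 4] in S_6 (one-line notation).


To find σ⁻¹, swap domain and range:
σ(1) = 6 → σ⁻¹(6) = 1
σ(2) = 1 → σ⁻¹(1) = 2
σ(3) = 3 → σ⁻¹(3) = 3
σ(4) = 5 → σ⁻¹(5) = 4
σ(5) = 2 → σ⁻¹(2) = 5
σ(6) = 4 → σ⁻¹(4) = 6

σ⁻¹ = [2 5 3 6 4 1]


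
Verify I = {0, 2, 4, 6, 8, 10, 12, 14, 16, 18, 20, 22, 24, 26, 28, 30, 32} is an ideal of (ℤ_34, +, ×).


Check ideal conditions for I = {0, 2, 4, 6, 8, 10, 12, 14, 16, 18, 20, 22, 24, 26, 28, 30, 32} in ℤ_34:
(1) I is an additive subgroup? Yes
(2) For r ∈ ℤ_34 and a ∈ I: r·a ∈ I? Yes

Yes, I is an ideal of ℤ_34


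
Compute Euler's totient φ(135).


Factor n: 135 = 3^3 × 5
φ(n) = n · ∏(1 - 1/p) over distinct primes p | n
φ(135) = 135 · (1 - 1/3) · (1 - 1/5) = 72

φ(135) = 72


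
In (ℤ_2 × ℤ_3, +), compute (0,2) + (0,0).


Operation: componentwise addition mod (2, 3)
(0,2) + (0,0) = ((a₁+b₁) mod 2, (a₂+b₂) mod 3) with a = (0,2), b = (0,0)

(0,2) + (0,0) = (0,2)


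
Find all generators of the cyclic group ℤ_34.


g generates ℤ_n iff gcd(g,n) = 1
Prime factors of 34: 2, 17
Generators are g ∈ {1,...,33} not divisible by any of these primes.
Generators: {1, 3, 5, 7, 9, 11, 13, 15, 19, 21, 23, 25, 27, 29, 31, 33}
Number of generators = φ(34) = 16

Generators of ℤ_34 = {1, 3, 5, 7, 9, 11, 13, 15, 19, 21, 23, 25, 27, 29, 31, 33}


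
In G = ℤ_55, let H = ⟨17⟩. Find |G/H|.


|⟨17⟩| = n / gcd(17, 55) = 55 / 1 = 55
H is normal (ℤ_55 is abelian).
|G/H| = |G| / |H| = 55 / 55 = 1

|G/H| = 1


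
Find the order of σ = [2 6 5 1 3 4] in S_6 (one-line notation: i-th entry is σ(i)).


Cycle decomposition: (1 2 6 4) (3 5)
Cycle lengths: 4, 2
Order = lcm(4, 2) = 4

ord(σ) = 4


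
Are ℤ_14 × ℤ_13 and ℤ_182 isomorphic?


Comparing ℤ_14 × ℤ_13 and ℤ_182:
gcd(14,13) = 1, so ℤ_14 × ℤ_13 ≅ ℤ_182 (CRT)

Yes, ℤ_14 × ℤ_13 ≅ ℤ_182


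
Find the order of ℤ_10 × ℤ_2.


|A × B| = |A| · |B|
|ℤ_10 × ℤ_2| = 10 × 2 = 20

|ℤ_10 × ℤ_2| = 20


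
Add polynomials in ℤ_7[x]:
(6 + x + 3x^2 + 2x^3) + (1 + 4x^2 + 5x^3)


Add coefficients mod 7:
x^0: 6 + 1 = 0 (mod 7)
x^1: 1 + 0 = 1 (mod 7)
x^2: 3 + 4 = 0 (mod 7)
x^3: 2 + 5 = 0 (mod 7)
Result: x

f + g = x


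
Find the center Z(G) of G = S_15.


Z(G) = {g ∈ G | gx = xg for all x ∈ G}
S_n is non-abelian for n ≥ 3; Z(S_15) is trivial

Z(S_15) = {e}


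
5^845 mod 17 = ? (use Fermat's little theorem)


Fermat's little theorem: if p is prime and gcd(a,p)=1, then a^(p-1) ≡ 1 (mod p)
p = 17 is prime, gcd(5,17) = 1
Reduce exponent: 845 mod 16 = 13
So 5^845 ≡ 5^13 (mod 17)
5^13 mod 17 = 3

5^845 ≡ 3 (mod 17)


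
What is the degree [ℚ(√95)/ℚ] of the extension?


√95 has minimal polynomial x² - 95 (irreducible over ℚ since 95 is squarefree)

[ℚ(√95)/ℚ] = 2


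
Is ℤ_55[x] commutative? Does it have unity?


ℤ_55 has zero divisors (5·11 ≡ 0), and these lift to constant zero divisors in ℤ_55[x]; so not an integral domain
Commutative: Yes
Integral domain: No
Has unity: Yes

ℤ_55[x]: Commutative=Yes, Unity=Yes


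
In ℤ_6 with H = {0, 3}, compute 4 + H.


4 + H = {4 + h (mod 6) : h ∈ H}
4+0=4, 4+3=1
4 + H = {1, 4} = 1 + H

4 + H = {1, 4}


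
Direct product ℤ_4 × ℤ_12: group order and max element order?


|ℤ_4 × ℤ_12| = 4 × 12 = 48
Max element order = lcm(4,12) = 12
Cyclic? No (gcd=4)

|ℤ_4×ℤ_12| = 48, max element order = 12


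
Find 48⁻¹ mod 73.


Use the extended Euclidean algorithm to write 1 = 48·s + 73·t; then s mod 73 is the inverse.
Euclidean algorithm:
  48 = 0·73 + 48
  73 = 1·48 + 25
  48 = 1·25 + 23
  25 = 1·23 + 2
  23 = 11·2 + 1
  2 = 2·1 + 0
gcd(48,73) = 1
Back-substitution gives: 48·(35) + 73·(-23) = 1
So 48⁻¹ ≡ 35 ≡ 35 (mod 73)
Check: 48 × 35 = 1680 ≡ 1 (mod 73) ✓

48⁻¹ ≡ 35 (mod 73)


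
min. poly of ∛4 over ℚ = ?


∛4 satisfies x³ - 4 = 0, irreducible over ℚ (no rational root; 4 is not a perfect cube)

Minimal polynomial: x³ - 4


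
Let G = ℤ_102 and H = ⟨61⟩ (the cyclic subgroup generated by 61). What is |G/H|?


|⟨61⟩| = n / gcd(61, 102) = 102 / 1 = 102
H is normal (ℤ_102 is abelian).
|G/H| = |G| / |H| = 102 / 102 = 1

|G/H| = 1


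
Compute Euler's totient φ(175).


Factor n: 175 = 5^2 × 7
φ(n) = n · ∏(1 - 1/p) over distinct primes p | n
φ(175) = 175 · (1 - 1/5) · (1 - 1/7) = 120

φ(175) = 120


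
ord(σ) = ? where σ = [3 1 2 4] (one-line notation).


Cycle decomposition: (1 3 2)
Cycle lengths: 3
Order = lcm(3) = 3

ord(σ) = 3


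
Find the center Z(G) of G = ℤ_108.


Z(G) = {g ∈ G | gx = xg for all x ∈ G}
ℤ_108 is abelian, so Z(G) = G

Z(ℤ_108) = ℤ_108


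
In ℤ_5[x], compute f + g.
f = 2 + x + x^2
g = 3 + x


Add coefficients mod 5:
x^0: 2 + 3 = 0 (mod 5)
x^1: 1 + 1 = 2 (mod 5)
x^2: 1 + 0 = 1 (mod 5)
Result: 2x + x^2

f + g = 2x + x^2


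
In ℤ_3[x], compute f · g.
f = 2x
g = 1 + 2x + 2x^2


Expand and collect like terms; reduce coefficients mod 3:
x^0: 0·1 = 0 ≡ 0 (mod 3)
x^1: 0·2 + 2·1 = 2 ≡ 2 (mod 3)
x^2: 0·2 + 2·2 = 4 ≡ 1 (mod 3)
x^3: 2·2 = 4 ≡ 1 (mod 3)
Result: 2x + x^2 + x^3

f · g = 2x + x^2 + x^3


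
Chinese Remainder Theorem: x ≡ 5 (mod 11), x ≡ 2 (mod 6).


m₁ = 11, m₂ = 6, gcd = 1, so CRT applies. M = m₁·m₂ = 66
Let M₁ = M/m₁ = 6, M₂ = M/m₂ = 11
Find y₁ ≡ M₁⁻¹ (mod m₁): 6⁻¹ ≡ 2 (mod 11)
Find y₂ ≡ M₂⁻¹ (mod m₂): 11⁻¹ ≡ 5 (mod 6)
x = a₁·M₁·y₁ + a₂·M₂·y₂ = 5·6·2 + 2·11·5 = 170
Reduce mod 66: x ≡ 38
Check: 38 mod 11 = 5 ✓, 38 mod 6 = 2 ✓

x ≡ 38 (mod 66)


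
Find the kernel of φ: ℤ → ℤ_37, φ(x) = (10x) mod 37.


Kernel = preimage of identity
ker(φ) = {x ∈ ℤ : 10x ≡ 0 (mod 37)}. gcd(10,37) = 1, so 10x ≡ 0 (mod 37) ⟺ x ≡ 0 (mod 37/1 = 37). Hence ker(φ) = 37ℤ

ker(φ) = 37ℤ


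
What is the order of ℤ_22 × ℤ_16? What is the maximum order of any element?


|ℤ_22 × ℤ_16| = 22 × 16 = 352
Max element order = lcm(22,16) = 176
Cyclic? No (gcd=2)

|ℤ_22×ℤ_16| = 352, max element order = 176


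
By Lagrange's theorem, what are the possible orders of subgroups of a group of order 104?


Lagrange's theorem: |H| divides |G|
|G| = 104
Divisors of 104: 1, 2, 4, 8, 13, 26, 52, 104

Possible subgroup orders: {1, 2, 4, 8, 13, 26, 52, 104}


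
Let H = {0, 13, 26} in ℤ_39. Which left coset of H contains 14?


14 + H = {14 + h (mod 39) : h ∈ H}
14+0=14, 14+13=27, 14+26=1
14 + H = {1, 14, 27} = 1 + H

14 + H = {1, 14, 27}


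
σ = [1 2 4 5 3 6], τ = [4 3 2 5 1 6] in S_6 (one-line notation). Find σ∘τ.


σ∘τ: apply τ first, then σ
1 →τ 4 →σ 5
2 →τ 3 →σ 4
3 →τ 2 →σ 2
4 →τ 5 →σ 3
5 →τ 1 →σ 1
6 →τ 6 →σ 6

σ∘τ = [5 4 2 3 1 6]


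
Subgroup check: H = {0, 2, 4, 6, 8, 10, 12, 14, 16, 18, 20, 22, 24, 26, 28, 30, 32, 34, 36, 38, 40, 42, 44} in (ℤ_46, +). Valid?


Subgroup test for H = {0, 2, 4, 6, 8, 10, 12, 14, 16, 18, 20, 22, 24, 26, 28, 30, 32, 34, 36, 38, 40, 42, 44} in (ℤ_46, +):
(1) 0 ∈ H? Yes
(2) Closure: for all a,b ∈ H, (a+b) mod 46 ∈ H? Yes
(3) Inverses: for all a ∈ H, -a mod 46 ∈ H? Yes

Yes, H is a subgroup of ℤ_46


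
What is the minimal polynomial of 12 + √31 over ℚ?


Let α = 12 + √31. Then α - 12 = √31, so (α - 12)² = 31, giving α² - 24α + 113 = 0. Degree 2 and α ∉ ℚ, so this is the minimal polynomial.

Minimal polynomial: x² - 24x + 113


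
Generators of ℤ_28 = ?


g generates ℤ_n iff gcd(g,n) = 1
Prime factors of 28: 2, 7
Generators are g ∈ {1,...,27} not divisible by any of these primes.
Generators: {1, 3, 5, 9, 11, 13, 15, 17, 19, 23, 25, 27}
Number of generators = φ(28) = 12

Generators of ℤ_28 = {1, 3, 5, 9, 11, 13, 15, 17, 19, 23, 25, 27}


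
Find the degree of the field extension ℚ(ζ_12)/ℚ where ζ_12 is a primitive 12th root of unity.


[ℚ(ζ_n):ℚ] = deg Φ_n(x) = φ(n). Here φ(12) = 4

[ℚ(ζ_12)/ℚ where ζ_12 is a primitive 12th root of unity] = 4


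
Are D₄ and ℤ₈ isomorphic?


Comparing D₄ and ℤ₈:
D₄ is non-abelian, ℤ₈ is abelian

No, D₄ ≇ ℤ₈


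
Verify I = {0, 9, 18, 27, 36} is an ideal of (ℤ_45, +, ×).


Check ideal conditions for I = {0, 9, 18, 27, 36} in ℤ_45:
(1) I is an additive subgroup? Yes
(2) For r ∈ ℤ_45 and a ∈ I: r·a ∈ I? Yes

Yes, I is an ideal of ℤ_45


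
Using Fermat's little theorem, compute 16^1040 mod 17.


Fermat's little theorem: if p is prime and gcd(a,p)=1, then a^(p-1) ≡ 1 (mod p)
p = 17 is prime, gcd(16,17) = 1
Reduce exponent: 1040 mod 16 = 0
So 16^1040 ≡ 16^0 (mod 17)
16^0 = 1

16^1040 ≡ 1 (mod 17)


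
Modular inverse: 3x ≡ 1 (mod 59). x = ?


Use the extended Euclidean algorithm to write 1 = 3·s + 59·t; then s mod 59 is the inverse.
Euclidean algorithm:
  3 = 0·59 + 3
  59 = 19·3 + 2
  3 = 1·2 + 1
  2 = 2·1 + 0
gcd(3,59) = 1
Back-substitution gives: 3·(20) + 59·(-1) = 1
So 3⁻¹ ≡ 20 ≡ 20 (mod 59)
Check: 3 × 20 = 60 ≡ 1 (mod 59) ✓

3⁻¹ ≡ 20 (mod 59)


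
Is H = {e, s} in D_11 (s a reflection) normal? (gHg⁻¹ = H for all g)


H = {e, s} in D_11 (s a reflection)
r·s·r⁻¹ = sr⁻² ≠ s for n ≥ 3, so {e, s} is not closed under conjugation

No, not a normal subgroup


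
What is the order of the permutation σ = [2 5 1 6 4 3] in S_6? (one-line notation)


Cycle decomposition: (1 2 5 4 6 3)
Cycle lengths: 6
Order = lcm(6) = 6

ord(σ) = 6


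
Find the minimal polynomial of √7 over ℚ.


√7 satisfies x² - 7 = 0, irreducible over ℚ since 7 is squarefree

Minimal polynomial: x² - 7


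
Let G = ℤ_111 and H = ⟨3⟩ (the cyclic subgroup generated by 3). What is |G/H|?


|⟨3⟩| = n / gcd(3, 111) = 111 / 3 = 37
H is normal (ℤ_111 is abelian).
|G/H| = |G| / |H| = 111 / 37 = 3

|G/H| = 3


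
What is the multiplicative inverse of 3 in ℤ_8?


Use the extended Euclidean algorithm to write 1 = 3·s + 8·t; then s mod 8 is the inverse.
Euclidean algorithm:
  3 = 0·8 + 3
  8 = 2·3 + 2
  3 = 1·2 + 1
  2 = 2·1 + 0
gcd(3,8) = 1
Back-substitution gives: 3·(3) + 8·(-1) = 1
So 3⁻¹ ≡ 3 ≡ 3 (mod 8)
Check: 3 × 3 = 9 ≡ 1 (mod 8) ✓

3⁻¹ ≡ 3 (mod 8)


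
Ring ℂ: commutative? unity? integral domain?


ℂ is a field: commutative, has unity, every nonzero element is a unit (hence an integral domain)
Commutative: Yes
Integral domain: Yes
Has unity: Yes

ℂ: Commutative=Yes, Unity=Yes


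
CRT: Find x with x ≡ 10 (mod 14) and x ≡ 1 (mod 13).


m₁ = 14, m₂ = 13, gcd = 1, so CRT applies. M = m₁·m₂ = 182
Let M₁ = M/m₁ = 13, M₂ = M/m₂ = 14
Find y₁ ≡ M₁⁻¹ (mod m₁): 13⁻¹ ≡ 13 (mod 14)
Find y₂ ≡ M₂⁻¹ (mod m₂): 14⁻¹ ≡ 1 (mod 13)
x = a₁·M₁·y₁ + a₂·M₂·y₂ = 10·13·13 + 1·14·1 = 1704
Reduce mod 182: x ≡ 66
Check: 66 mod 14 = 10 ✓, 66 mod 13 = 1 ✓

x ≡ 66 (mod 182)


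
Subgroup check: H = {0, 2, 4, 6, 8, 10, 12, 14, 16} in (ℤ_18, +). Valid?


Subgroup test for H = {0, 2, 4, 6, 8, 10, 12, 14, 16} in (ℤ_18, +):
(1) 0 ∈ H? Yes
(2) Closure: for all a,b ∈ H, (a+b) mod 18 ∈ H? Yes
(3) Inverses: for all a ∈ H, -a mod 18 ∈ H? Yes

Yes, H is a subgroup of ℤ_18


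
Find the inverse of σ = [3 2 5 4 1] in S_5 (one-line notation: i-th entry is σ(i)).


To find σ⁻¹, swap domain and range:
σ(1) = 3 → σ⁻¹(3) = 1
σ(2) = 2 → σ⁻¹(2) = 2
σ(3) = 5 → σ⁻¹(5) = 3
σ(4) = 4 → σ⁻¹(4) = 4
σ(5) = 1 → σ⁻¹(1) = 5

σ⁻¹ = [5 2 1 4 3]


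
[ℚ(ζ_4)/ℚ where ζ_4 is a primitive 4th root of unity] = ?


[ℚ(ζ_n):ℚ] = deg Φ_n(x) = φ(n). Here φ(4) = 2

[ℚ(ζ_4)/ℚ where ζ_4 is a primitive 4th root of unity] = 2


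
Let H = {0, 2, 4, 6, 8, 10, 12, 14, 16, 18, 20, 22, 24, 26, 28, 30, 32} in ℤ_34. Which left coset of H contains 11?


11 + H = {11 + h (mod 34) : h ∈ H}
11+0=11, 11+2=13, 11+4=15, 11+6=17, 11+8=19, 11+10=21, 11+12=23, 11+14=25, 11+16=27, 11+18=29, 11+20=31, 11+22=33, 11+24=1, 11+26=3, 11+28=5, 11+30=7, 11+32=9
11 + H = {1, 3, 5, 7, 9, 11, 13, 15, 17, 19, 21, 23, 25, 27, 29, 31, 33} = 1 + H

11 + H = {1, 3, 5, 7, 9, 11, 13, 15, 17, 19, 21, 23, 25, 27, 29, 31, 33}


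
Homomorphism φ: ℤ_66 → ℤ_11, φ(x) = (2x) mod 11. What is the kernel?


Kernel = preimage of identity
ker(φ) = {x ∈ ℤ_66 : 2x ≡ 0 (mod 11)}. Since 11 | 66, φ is well-defined. The kernel is the cyclic subgroup ⟨11⟩ of ℤ_66 (order 6), i.e. {0, 11, 22, 33, 44, 55}

ker(φ) = {0, 11, 22, 33, 44, 55}


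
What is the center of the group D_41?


Z(G) = {g ∈ G | gx = xg for all x ∈ G}
For odd n, Z(D_n) = {e}: no nontrivial rotation commutes with all reflections

Z(D_41) = {e}


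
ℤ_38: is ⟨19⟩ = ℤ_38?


g generates ℤ_n iff gcd(g, n) = 1
gcd(19, 38) = 19
Since gcd = 19 ≠ 1, ⟨19⟩ has order 2 < 38, so 19 is not a generator.

No, 19 does not generate ℤ_38


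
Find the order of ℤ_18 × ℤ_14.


|A × B| = |A| · |B|
|ℤ_18 × ℤ_14| = 18 × 14 = 252

|ℤ_18 × ℤ_14| = 252


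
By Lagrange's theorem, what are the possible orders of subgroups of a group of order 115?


Lagrange's theorem: |H| divides |G|
|G| = 115
Divisors of 115: 1, 5, 23, 115

Possible subgroup orders: {1, 5, 23, 115}


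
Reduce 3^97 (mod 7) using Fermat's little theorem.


Fermat's little theorem: if p is prime and gcd(a,p)=1, then a^(p-1) ≡ 1 (mod p)
p = 7 is prime, gcd(3,7) = 1
Reduce exponent: 97 mod 6 = 1
So 3^97 ≡ 3^1 (mod 7)
3^1 mod 7 = 3

3^97 ≡ 3 (mod 7)


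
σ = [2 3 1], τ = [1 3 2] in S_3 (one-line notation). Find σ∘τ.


σ∘τ: apply τ first, then σ
1 →τ 1 →σ 2
2 →τ 3 →σ 1
3 →τ 2 →σ 3

σ∘τ = [2 1 3]


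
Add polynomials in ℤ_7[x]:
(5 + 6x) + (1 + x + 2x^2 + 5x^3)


Add coefficients mod 7:
x^0: 5 + 1 = 6 (mod 7)
x^1: 6 + 1 = 0 (mod 7)
x^2: 0 + 2 = 2 (mod 7)
x^3: 0 + 5 = 5 (mod 7)
Result: 6 + 2x^2 + 5x^3

f + g = 6 + 2x^2 + 5x^3


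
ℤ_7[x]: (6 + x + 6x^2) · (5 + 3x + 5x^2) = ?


Expand and collect like terms; reduce coefficients mod 7:
x^0: 6·5 = 30 ≡ 2 (mod 7)
x^1: 6·3 + 1·5 = 23 ≡ 2 (mod 7)
x^2: 6·5 + 1·3 + 6·5 = 63 ≡ 0 (mod 7)
x^3: 1·5 + 6·3 = 23 ≡ 2 (mod 7)
x^4: 6·5 = 30 ≡ 2 (mod 7)
Result: 2 + 2x + 2x^3 + 2x^4

f · g = 2 + 2x + 2x^3 + 2x^4


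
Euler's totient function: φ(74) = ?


Factor n: 74 = 2 × 37
φ(n) = n · ∏(1 - 1/p) over distinct primes p | n
φ(74) = 74 · (1 - 1/2) · (1 - 1/37) = 36

φ(74) = 36


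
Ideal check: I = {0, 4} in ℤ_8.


Check ideal conditions for I = {0, 4} in ℤ_8:
(1) I is an additive subgroup? Yes
(2) For r ∈ ℤ_8 and a ∈ I: r·a ∈ I? Yes

Yes, I is an ideal of ℤ_8


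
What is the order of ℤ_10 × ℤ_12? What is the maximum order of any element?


|ℤ_10 × ℤ_12| = 10 × 12 = 120
Max element order = lcm(10,12) = 60
Cyclic? No (gcd=2)

|ℤ_10×ℤ_12| = 120, max element order = 60


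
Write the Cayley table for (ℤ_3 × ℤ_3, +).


Elements: {(0,0), (0,1), (0,2), (1,0), (1,1), (1,2), (2,0), (2,1), (2,2)}
Operation: componentwise addition mod (3, 3)
Entry (a, b) = ((a₁+b₁) mod 3, (a₂+b₂) mod 3)

Cayley table:
      | (0,0) | (0,1) | (0,2) | (1,0) | (1,1) | (1,2) | (2,0) | (2,1) | (2,2)
(0,0) | (0,0) | (0,1) | (0,2) | (1,0) | (1,1) | (1,2) | (2,0) | (2,1) | (2,2)
(0,1) | (0,1) | (0,2) | (0,0) | (1,1) | (1,2) | (1,0) | (2,1) | (2,2) | (2,0)
(0,2) | (0,2) | (0,0) | (0,1) | (1,2) | (1,0) | (1,1) | (2,2) | (2,0) | (2,1)
(1,0) | (1,0) | (1,1) | (1,2) | (2,0) | (2,1) | (2,2) | (0,0) | (0,1) | (0,2)
(1,1) | (1,1) | (1,2) | (1,0) | (2,1) | (2,2) | (2,0) | (0,1) | (0,2) | (0,0)
(1,2) | (1,2) | (1,0) | (1,1) | (2,2) | (2,0) | (2,1) | (0,2) | (0,0) | (0,1)
(2,0) | (2,0) | (2,1) | (2,2) | (0,0) | (0,1) | (0,2) | (1,0) | (1,1) | (1,2)
(2,1) | (2,1) | (2,2) | (2,0) | (0,1) | (0,2) | (0,0) | (1,1) | (1,2) | (1,0)
(2,2) | (2,2) | (2,0) | (2,1) | (0,2) | (0,0) | (0,1) | (1,2) | (1,0) | (1,1)


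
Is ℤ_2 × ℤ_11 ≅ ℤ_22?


Comparing ℤ_2 × ℤ_11 and ℤ_22:
gcd(2,11) = 1, so ℤ_2 × ℤ_11 ≅ ℤ_22 (CRT)

Yes, ℤ_2 × ℤ_11 ≅ ℤ_22


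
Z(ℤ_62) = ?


Z(G) = {g ∈ G | gx = xg for all x ∈ G}
ℤ_62 is abelian, so Z(G) = G

Z(ℤ_62) = ℤ_62


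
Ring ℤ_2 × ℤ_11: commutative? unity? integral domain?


Direct product ring; commutative with unity (1,1); but (1,0)·(0,1) = (0,0) gives zero divisors, so not an integral domain
Commutative: Yes
Integral domain: No
Has unity: Yes

ℤ_2 × ℤ_11: Commutative=Yes, Unity=Yes


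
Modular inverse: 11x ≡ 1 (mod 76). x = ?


Use the extended Euclidean algorithm to write 1 = 11·s + 76·t; then s mod 76 is the inverse.
Euclidean algorithm:
  11 = 0·76 + 11
  76 = 6·11 + 10
  11 = 1·10 + 1
  10 = 10·1 + 0
gcd(11,76) = 1
Back-substitution gives: 11·(7) + 76·(-1) = 1
So 11⁻¹ ≡ 7 ≡ 7 (mod 76)
Check: 11 × 7 = 77 ≡ 1 (mod 76) ✓

11⁻¹ ≡ 7 (mod 76)


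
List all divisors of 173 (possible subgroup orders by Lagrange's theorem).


Lagrange's theorem: |H| divides |G|
|G| = 173
Divisors of 173: 1, 173

Possible subgroup orders: {1, 173}


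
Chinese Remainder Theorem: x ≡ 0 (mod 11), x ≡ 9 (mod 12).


m₁ = 11, m₂ = 12, gcd = 1, so CRT applies. M = m₁·m₂ = 132
Let M₁ = M/m₁ = 12, M₂ = M/m₂ = 11
Find y₁ ≡ M₁⁻¹ (mod m₁): 12⁻¹ ≡ 1 (mod 11)
Find y₂ ≡ M₂⁻¹ (mod m₂): 11⁻¹ ≡ 11 (mod 12)
x = a₁·M₁·y₁ + a₂·M₂·y₂ = 0·12·1 + 9·11·11 = 1089
Reduce mod 132: x ≡ 33
Check: 33 mod 11 = 0 ✓, 33 mod 12 = 9 ✓

x ≡ 33 (mod 132)


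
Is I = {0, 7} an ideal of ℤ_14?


Check ideal conditions for I = {0, 7} in ℤ_14:
(1) I is an additive subgroup? Yes
(2) For r ∈ ℤ_14 and a ∈ I: r·a ∈ I? Yes

Yes, I is an ideal of ℤ_14


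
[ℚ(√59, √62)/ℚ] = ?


[ℚ(√59,√62):ℚ] = [ℚ(√59,√62):ℚ(√59)]·[ℚ(√59):ℚ] = 2·2 = 4

[ℚ(√59, √62)/ℚ] = 4


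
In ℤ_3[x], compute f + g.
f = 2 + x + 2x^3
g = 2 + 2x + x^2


Add coefficients mod 3:
x^0: 2 + 2 = 1 (mod 3)
x^1: 1 + 2 = 0 (mod 3)
x^2: 0 + 1 = 1 (mod 3)
x^3: 2 + 0 = 2 (mod 3)
Result: 1 + x^2 + 2x^3

f + g = 1 + x^2 + 2x^3


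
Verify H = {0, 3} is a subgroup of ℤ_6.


Subgroup test for H = {0, 3} in (ℤ_6, +):
(1) 0 ∈ H? Yes
(2) Closure: for all a,b ∈ H, (a+b) mod 6 ∈ H? Yes
(3) Inverses: for all a ∈ H, -a mod 6 ∈ H? Yes

Yes, H is a subgroup of ℤ_6


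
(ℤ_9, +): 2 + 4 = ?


Operation: addition mod 9
2 + 4 = (a + b) mod 9 with a = 2, b = 4

2 + 4 = 6


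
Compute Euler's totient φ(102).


Factor n: 102 = 2 × 3 × 17
φ(n) = n · ∏(1 - 1/p) over distinct primes p | n
φ(102) = 102 · (1 - 1/2) · (1 - 1/3) · (1 - 1/17) = 32

φ(102) = 32


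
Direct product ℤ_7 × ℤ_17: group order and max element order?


|ℤ_7 × ℤ_17| = 7 × 17 = 119
Max element order = lcm(7,17) = 119
Cyclic? Yes (gcd=1)

|ℤ_7×ℤ_17| = 119, max element order = 119


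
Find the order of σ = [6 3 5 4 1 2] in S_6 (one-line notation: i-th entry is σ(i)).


Cycle decomposition: (1 6 2 3 5)
Cycle lengths: 5
Order = lcm(5) = 5

ord(σ) = 5


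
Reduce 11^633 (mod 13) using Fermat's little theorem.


Fermat's little theorem: if p is prime and gcd(a,p)=1, then a^(p-1) ≡ 1 (mod p)
p = 13 is prime, gcd(11,13) = 1
Reduce exponent: 633 mod 12 = 9
So 11^633 ≡ 11^9 (mod 13)
11^9 mod 13 = 8

11^633 ≡ 8 (mod 13)


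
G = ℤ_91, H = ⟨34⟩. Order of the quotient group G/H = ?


|⟨34⟩| = n / gcd(34, 91) = 91 / 1 = 91
H is normal (ℤ_91 is abelian).
|G/H| = |G| / |H| = 91 / 91 = 1

|G/H| = 1


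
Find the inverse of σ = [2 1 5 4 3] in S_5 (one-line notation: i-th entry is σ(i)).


To find σ⁻¹, swap domain and range:
σ(1) = 2 → σ⁻¹(2) = 1
σ(2) = 1 → σ⁻¹(1) = 2
σ(3) = 5 → σ⁻¹(5) = 3
σ(4) = 4 → σ⁻¹(4) = 4
σ(5) = 3 → σ⁻¹(3) = 5

σ⁻¹ = [2 1 5 4 3]


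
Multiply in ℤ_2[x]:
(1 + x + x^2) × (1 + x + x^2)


Expand and collect like terms; reduce coefficients mod 2:
x^0: 1·1 = 1 ≡ 1 (mod 2)
x^1: 1·1 + 1·1 = 2 ≡ 0 (mod 2)
x^2: 1·1 + 1·1 + 1·1 = 3 ≡ 1 (mod 2)
x^3: 1·1 + 1·1 = 2 ≡ 0 (mod 2)
x^4: 1·1 = 1 ≡ 1 (mod 2)
Result: 1 + x^2 + x^4

f · g = 1 + x^2 + x^4


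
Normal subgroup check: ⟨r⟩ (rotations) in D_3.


H = ⟨r⟩ (rotations) in D_3
The rotation subgroup ⟨r⟩ has index 2 in D_3, so it is normal

Yes, normal subgroup


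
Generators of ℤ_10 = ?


g generates ℤ_n iff gcd(g,n) = 1
Checking each g ∈ {1,...,9}:
gcd(1,10) = 1
gcd(2,10) = 2
gcd(3,10) = 1
gcd(4,10) = 2
gcd(5,10) = 5
gcd(6,10) = 2
gcd(7,10) = 1
gcd(8,10) = 2
gcd(9,10) = 1
Generators: {1, 3, 7, 9}
Number of generators = φ(10) = 4

Generators of ℤ_10 = {1, 3, 7, 9}


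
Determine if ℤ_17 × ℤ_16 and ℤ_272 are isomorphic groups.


Comparing ℤ_17 × ℤ_16 and ℤ_272:
gcd(17,16) = 1, so ℤ_17 × ℤ_16 ≅ ℤ_272 (CRT)

Yes, ℤ_17 × ℤ_16 ≅ ℤ_272


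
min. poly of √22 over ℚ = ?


√22 satisfies x² - 22 = 0, irreducible over ℚ since 22 is squarefree

Minimal polynomial: x² - 22


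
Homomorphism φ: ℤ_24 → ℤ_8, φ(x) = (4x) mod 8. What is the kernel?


Kernel = preimage of identity
ker(φ) = {x ∈ ℤ_24 : 4x ≡ 0 (mod 8)}. Since 8 | 24, φ is well-defined. The kernel is the cyclic subgroup ⟨2⟩ of ℤ_24 (order 12), i.e. {0, 2, 4, 6, 8, 10, 12, 14, 16, 18, 20, 22}

ker(φ) = {0, 2, 4, 6, 8, 10, 12, 14, 16, 18, 20, 22}


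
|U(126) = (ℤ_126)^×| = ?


U(n) is the group of units mod n; |U(n)| = φ(n)
|U(126)| = φ(126) = 36

|U(126) = (ℤ_126)^×| = 36


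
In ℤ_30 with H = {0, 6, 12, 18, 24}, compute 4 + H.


4 + H = {4 + h (mod 30) : h ∈ H}
4+0=4, 4+6=10, 4+12=16, 4+18=22, 4+24=28

4 + H = {4, 10, 16, 22, 28}


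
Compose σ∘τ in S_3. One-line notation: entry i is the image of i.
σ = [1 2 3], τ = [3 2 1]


σ∘τ: apply τ first, then σ
1 →τ 3 →σ 3
2 →τ 2 →σ 2
3 →τ 1 →σ 1

σ∘τ = [3 2 1]


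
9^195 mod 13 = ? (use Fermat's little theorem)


Fermat's little theorem: if p is prime and gcd(a,p)=1, then a^(p-1) ≡ 1 (mod p)
p = 13 is prime, gcd(9,13) = 1
Reduce exponent: 195 mod 12 = 3
So 9^195 ≡ 9^3 (mod 13)
9^3 mod 13 = 1

9^195 ≡ 1 (mod 13)


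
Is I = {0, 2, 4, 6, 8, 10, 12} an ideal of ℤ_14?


Check ideal conditions for I = {0, 2, 4, 6, 8, 10, 12} in ℤ_14:
(1) I is an additive subgroup? Yes
(2) For r ∈ ℤ_14 and a ∈ I: r·a ∈ I? Yes

Yes, I is an ideal of ℤ_14


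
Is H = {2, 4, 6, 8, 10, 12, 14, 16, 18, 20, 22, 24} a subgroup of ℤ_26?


Subgroup test for H = {2, 4, 6, 8, 10, 12, 14, 16, 18, 20, 22, 24} in (ℤ_26, +):
(1) 0 ∈ H? No
(2) Closure: for all a,b ∈ H, (a+b) mod 26 ∈ H? No  [counterexample: 2 + 24 = 0 ∉ H]
(3) Inverses: for all a ∈ H, -a mod 26 ∈ H? Yes

No, H is not a subgroup of ℤ_26


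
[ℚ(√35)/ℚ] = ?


√35 has minimal polynomial x² - 35 (irreducible over ℚ since 35 is squarefree)

[ℚ(√35)/ℚ] = 2


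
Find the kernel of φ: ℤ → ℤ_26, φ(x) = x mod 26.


Kernel = preimage of identity
ker(φ) = {x ∈ ℤ : x ≡ 0 (mod 26)} = 26ℤ = {0, ±26, ±52, ...}

ker(φ) = 26ℤ


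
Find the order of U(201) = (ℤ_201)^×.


U(n) is the group of units mod n; |U(n)| = φ(n)
|U(201)| = φ(201) = 132

|U(201) = (ℤ_201)^×| = 132


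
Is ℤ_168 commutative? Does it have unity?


ℤ_168 is a commutative ring with unity 1; 168 = 2×84 is composite, so 2·84 ≡ 0 gives zero divisors (not an integral domain)
Commutative: Yes
Integral domain: No
Has unity: Yes

ℤ_168: Commutative=Yes, Unity=Yes


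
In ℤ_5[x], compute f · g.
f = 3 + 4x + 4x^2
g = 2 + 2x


Expand and collect like terms; reduce coefficients mod 5:
x^0: 3·2 = 6 ≡ 1 (mod 5)
x^1: 3·2 + 4·2 = 14 ≡ 4 (mod 5)
x^2: 4·2 + 4·2 = 16 ≡ 1 (mod 5)
x^3: 4·2 = 8 ≡ 3 (mod 5)
Result: 1 + 4x + x^2 + 3x^3

f · g = 1 + 4x + x^2 + 3x^3


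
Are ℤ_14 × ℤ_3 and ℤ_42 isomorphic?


Comparing ℤ_14 × ℤ_3 and ℤ_42:
gcd(14,3) = 1, so ℤ_14 × ℤ_3 ≅ ℤ_42 (CRT)

Yes, ℤ_14 × ℤ_3 ≅ ℤ_42


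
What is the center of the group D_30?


Z(G) = {g ∈ G | gx = xg for all x ∈ G}
For even n, Z(D_n) = {e, r^(n/2)}: the 180° rotation r^15 commutes with every reflection and rotation

Z(D_30) = {e, r^15}


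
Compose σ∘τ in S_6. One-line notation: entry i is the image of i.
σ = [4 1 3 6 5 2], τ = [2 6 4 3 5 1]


σ∘τ: apply τ first, then σ
1 →τ 2 →σ 1
2 →τ 6 →σ 2
3 →τ 4 →σ 6
4 →τ 3 →σ 3
5 →τ 5 →σ 5
6 →τ 1 →σ 4

σ∘τ = [1 2 6 3 5 4]


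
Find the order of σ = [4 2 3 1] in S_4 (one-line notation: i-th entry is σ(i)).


Cycle decomposition: (1 4)
Cycle lengths: 2
Order = lcm(2) = 2

ord(σ) = 2


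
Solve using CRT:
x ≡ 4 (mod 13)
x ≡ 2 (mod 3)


m₁ = 13, m₂ = 3, gcd = 1, so CRT applies. M = m₁·m₂ = 39
Let M₁ = M/m₁ = 3, M₂ = M/m₂ = 13
Find y₁ ≡ M₁⁻¹ (mod m₁): 3⁻¹ ≡ 9 (mod 13)
Find y₂ ≡ M₂⁻¹ (mod m₂): 13⁻¹ ≡ 1 (mod 3)
x = a₁·M₁·y₁ + a₂·M₂·y₂ = 4·3·9 + 2·13·1 = 134
Reduce mod 39: x ≡ 17
Check: 17 mod 13 = 4 ✓, 17 mod 3 = 2 ✓

x ≡ 17 (mod 39)


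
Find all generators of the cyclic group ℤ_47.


g generates ℤ_n iff gcd(g,n) = 1
Prime factors of 47: 47
Generators are g ∈ {1,...,46} not divisible by any of these primes.
Generators: {1, 2, 3, 4, 5, 6, 7, 8, 9, 10, 11, 12, 13, 14, 15, 16, 17, 18, 19, 20, 21, 22, 23, 24, 25, 26, 27, 28, 29, 30, 31, 32, 33, 34, 35, 36, 37, 38, 39, 40, 41, 42, 43, 44, 45, 46}
Number of generators = φ(47) = 46

Generators of ℤ_47 = {1, 2, 3, 4, 5, 6, 7, 8, 9, 10, 11, 12, 13, 14, 15, 16, 17, 18, 19, 20, 21, 22, 23, 24, 25, 26, 27, 28, 29, 30, 31, 32, 33, 34, 35, 36, 37, 38, 39, 40, 41, 42, 43, 44, 45, 46}


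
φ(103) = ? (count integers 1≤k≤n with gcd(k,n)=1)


Factor n: 103 = 103
φ(n) = n · ∏(1 - 1/p) over distinct primes p | n
φ(103) = 103 · (1 - 1/103) = 102

φ(103) = 102


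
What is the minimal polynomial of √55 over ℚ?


√55 satisfies x² - 55 = 0, irreducible over ℚ since 55 is squarefree

Minimal polynomial: x² - 55


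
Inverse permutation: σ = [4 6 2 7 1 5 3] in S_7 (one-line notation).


To find σ⁻¹, swap domain and range:
σ(1) = 4 → σ⁻¹(4) = 1
σ(2) = 6 → σ⁻¹(6) = 2
σ(3) = 2 → σ⁻¹(2) = 3
σ(4) = 7 → σ⁻¹(7) = 4
σ(5) = 1 → σ⁻¹(1) = 5
σ(6) = 5 → σ⁻¹(5) = 6
σ(7) = 3 → σ⁻¹(3) = 7

σ⁻¹ = [5 3 7 1 6 2 4]


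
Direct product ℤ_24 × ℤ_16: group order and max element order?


|ℤ_24 × ℤ_16| = 24 × 16 = 384
Max element order = lcm(24,16) = 48
Cyclic? No (gcd=8)

|ℤ_24×ℤ_16| = 384, max element order = 48


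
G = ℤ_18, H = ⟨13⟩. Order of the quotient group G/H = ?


|⟨13⟩| = n / gcd(13, 18) = 18 / 1 = 18
H is normal (ℤ_18 is abelian).
|G/H| = |G| / |H| = 18 / 18 = 1

|G/H| = 1


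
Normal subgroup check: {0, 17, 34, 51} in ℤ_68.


H = {0, 17, 34, 51} in ℤ_68
ℤ_68 is abelian; every subgroup of an abelian group is normal

Yes, normal subgroup


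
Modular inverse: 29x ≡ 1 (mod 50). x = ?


Use the extended Euclidean algorithm to write 1 = 29·s + 50·t; then s mod 50 is the inverse.
Euclidean algorithm:
  29 = 0·50 + 29
  50 = 1·29 + 21
  29 = 1·21 + 8
  21 = 2·8 + 5
  8 = 1·5 + 3
  5 = 1·3 + 2
  3 = 1·2 + 1
  2 = 2·1 + 0
gcd(29,50) = 1
Back-substitution gives: 29·(19) + 50·(-11) = 1
So 29⁻¹ ≡ 19 ≡ 19 (mod 50)
Check: 29 × 19 = 551 ≡ 1 (mod 50) ✓

29⁻¹ ≡ 19 (mod 50)


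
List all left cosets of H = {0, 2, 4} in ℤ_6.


H = {0, 2, 4}, |H| = 3
Number of cosets = |G|/|H| = 6/3 = 2
0 + H = {0, 2, 4}
1 + H = {1, 3, 5}

Cosets: 0+H={0,2,4}; 1+H={1,3,5}


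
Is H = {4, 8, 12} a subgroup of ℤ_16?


Subgroup test for H = {4, 8, 12} in (ℤ_16, +):
(1) 0 ∈ H? No
(2) Closure: for all a,b ∈ H, (a+b) mod 16 ∈ H? No  [counterexample: 4 + 12 = 0 ∉ H]
(3) Inverses: for all a ∈ H, -a mod 16 ∈ H? Yes

No, H is not a subgroup of ℤ_16


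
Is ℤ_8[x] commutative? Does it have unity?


ℤ_8 has zero divisors (2·4 ≡ 0), and these lift to constant zero divisors in ℤ_8[x]; so not an integral domain
Commutative: Yes
Integral domain: No
Has unity: Yes

ℤ_8[x]: Commutative=Yes, Unity=Yes


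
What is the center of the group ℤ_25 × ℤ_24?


Z(G) = {g ∈ G | gx = xg for all x ∈ G}
Direct product of abelian groups is abelian, so Z(G) = G

Z(ℤ_25 × ℤ_24) = ℤ_25 × ℤ_24


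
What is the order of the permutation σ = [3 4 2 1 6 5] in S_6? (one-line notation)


Cycle decomposition: (1 3 2 4) (5 6)
Cycle lengths: 4, 2
Order = lcm(4, 2) = 4

ord(σ) = 4


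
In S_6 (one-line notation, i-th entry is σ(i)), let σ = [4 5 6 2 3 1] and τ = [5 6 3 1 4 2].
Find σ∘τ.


σ∘τ: apply τ first, then σ
1 →τ 5 →σ 3
2 →τ 6 →σ 1
3 →τ 3 →σ 6
4 →τ 1 →σ 4
5 →τ 4 →σ 2
6 →τ 2 →σ 5

σ∘τ = [3 1 6 4 2 5]


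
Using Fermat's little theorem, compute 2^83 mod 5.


Fermat's little theorem: if p is prime and gcd(a,p)=1, then a^(p-1) ≡ 1 (mod p)
p = 5 is prime, gcd(2,5) = 1
Reduce exponent: 83 mod 4 = 3
So 2^83 ≡ 2^3 (mod 5)
2^3 mod 5 = 3

2^83 ≡ 3 (mod 5)


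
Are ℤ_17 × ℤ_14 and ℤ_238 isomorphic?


Comparing ℤ_17 × ℤ_14 and ℤ_238:
gcd(17,14) = 1, so ℤ_17 × ℤ_14 ≅ ℤ_238 (CRT)

Yes, ℤ_17 × ℤ_14 ≅ ℤ_238


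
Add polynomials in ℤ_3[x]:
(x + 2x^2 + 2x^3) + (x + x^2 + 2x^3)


Add coefficients mod 3:
x^0: 0 + 0 = 0 (mod 3)
x^1: 1 + 1 = 2 (mod 3)
x^2: 2 + 1 = 0 (mod 3)
x^3: 2 + 2 = 1 (mod 3)
Result: 2x + x^3

f + g = 2x + x^3


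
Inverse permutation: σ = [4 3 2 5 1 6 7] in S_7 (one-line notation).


To find σ⁻¹, swap domain and range:
σ(1) = 4 → σ⁻¹(4) = 1
σ(2) = 3 → σ⁻¹(3) = 2
σ(3) = 2 → σ⁻¹(2) = 3
σ(4) = 5 → σ⁻¹(5) = 4
σ(5) = 1 → σ⁻¹(1) = 5
σ(6) = 6 → σ⁻¹(6) = 6
σ(7) = 7 → σ⁻¹(7) = 7

σ⁻¹ = [5 3 2 1 4 6 7]


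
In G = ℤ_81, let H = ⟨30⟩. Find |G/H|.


|⟨30⟩| = n / gcd(30, 81) = 81 / 3 = 27
H is normal (ℤ_81 is abelian).
|G/H| = |G| / |H| = 81 / 27 = 3

|G/H| = 3


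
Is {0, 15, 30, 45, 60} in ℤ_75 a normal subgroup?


H = {0, 15, 30, 45, 60} in ℤ_75
ℤ_75 is abelian; every subgroup of an abelian group is normal

Yes, normal subgroup


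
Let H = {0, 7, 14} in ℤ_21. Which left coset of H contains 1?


1 + H = {1 + h (mod 21) : h ∈ H}
1+0=1, 1+7=8, 1+14=15

1 + H = {1, 8, 15}


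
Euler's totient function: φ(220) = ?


Factor n: 220 = 2^2 × 5 × 11
φ(n) = n · ∏(1 - 1/p) over distinct primes p | n
φ(220) = 220 · (1 - 1/2) · (1 - 1/5) · (1 - 1/11) = 80

φ(220) = 80


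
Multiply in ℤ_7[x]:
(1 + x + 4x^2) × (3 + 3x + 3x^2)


Expand and collect like terms; reduce coefficients mod 7:
x^0: 1·3 = 3 ≡ 3 (mod 7)
x^1: 1·3 + 1·3 = 6 ≡ 6 (mod 7)
x^2: 1·3 + 1·3 + 4·3 = 18 ≡ 4 (mod 7)
x^3: 1·3 + 4·3 = 15 ≡ 1 (mod 7)
x^4: 4·3 = 12 ≡ 5 (mod 7)
Result: 3 + 6x + 4x^2 + x^3 + 5x^4

f · g = 3 + 6x + 4x^2 + x^3 + 5x^4


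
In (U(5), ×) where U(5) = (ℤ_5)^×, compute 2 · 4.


Operation: multiplication mod 5
2 · 4 = (a × b) mod 5 with a = 2, b = 4

2 · 4 = 3


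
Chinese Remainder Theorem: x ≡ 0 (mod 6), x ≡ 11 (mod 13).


m₁ = 6, m₂ = 13, gcd = 1, so CRT applies. M = m₁·m₂ = 78
Let M₁ = M/m₁ = 13, M₂ = M/m₂ = 6
Find y₁ ≡ M₁⁻¹ (mod m₁): 13⁻¹ ≡ 1 (mod 6)
Find y₂ ≡ M₂⁻¹ (mod m₂): 6⁻¹ ≡ 11 (mod 13)
x = a₁·M₁·y₁ + a₂·M₂·y₂ = 0·13·1 + 11·6·11 = 726
Reduce mod 78: x ≡ 24
Check: 24 mod 6 = 0 ✓, 24 mod 13 = 11 ✓

x ≡ 24 (mod 78)


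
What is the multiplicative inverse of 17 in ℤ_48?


Use the extended Euclidean algorithm to write 1 = 17·s + 48·t; then s mod 48 is the inverse.
Euclidean algorithm:
  17 = 0·48 + 17
  48 = 2·17 + 14
  17 = 1·14 + 3
  14 = 4·3 + 2
  3 = 1·2 + 1
  2 = 2·1 + 0
gcd(17,48) = 1
Back-substitution gives: 17·(17) + 48·(-6) = 1
So 17⁻¹ ≡ 17 ≡ 17 (mod 48)
Check: 17 × 17 = 289 ≡ 1 (mod 48) ✓

17⁻¹ ≡ 17 (mod 48)


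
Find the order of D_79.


|D_n| = 2n (n rotations and n reflections)
|D_79| = 2×79 = 158

|D_79| = 158


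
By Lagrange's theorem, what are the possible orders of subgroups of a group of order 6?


Lagrange's theorem: |H| divides |G|
|G| = 6
Divisors of 6: 1, 2, 3, 6

Possible subgroup orders: {1, 2, 3, 6}


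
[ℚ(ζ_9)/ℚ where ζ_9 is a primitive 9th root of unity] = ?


[ℚ(ζ_n):ℚ] = deg Φ_n(x) = φ(n). Here φ(9) = 6

[ℚ(ζ_9)/ℚ where ζ_9 is a primitive 9th root of unity] = 6


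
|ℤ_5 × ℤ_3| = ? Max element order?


|ℤ_5 × ℤ_3| = 5 × 3 = 15
Max element order = lcm(5,3) = 15
Cyclic? Yes (gcd=1)

|ℤ_5×ℤ_3| = 15, max element order = 15


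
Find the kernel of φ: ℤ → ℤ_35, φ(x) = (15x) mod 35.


Kernel = preimage of identity
ker(φ) = {x ∈ ℤ : 15x ≡ 0 (mod 35)}. gcd(15,35) = 5, so 15x ≡ 0 (mod 35) ⟺ x ≡ 0 (mod 35/5 = 7). Hence ker(φ) = 7ℤ

ker(φ) = 7ℤ


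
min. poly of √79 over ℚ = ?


√79 satisfies x² - 79 = 0, irreducible over ℚ since 79 is squarefree

Minimal polynomial: x² - 79


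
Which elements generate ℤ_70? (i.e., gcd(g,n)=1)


g generates ℤ_n iff gcd(g,n) = 1
Prime factors of 70: 2, 5, 7
Generators are g ∈ {1,...,69} not divisible by any of these primes.
Generators: {1, 3, 9, 11, 13, 17, 19, 23, 27, 29, 31, 33, 37, 39, 41, 43, 47, 51, 53, 57, 59, 61, 67, 69}
Number of generators = φ(70) = 24

Generators of ℤ_70 = {1, 3, 9, 11, 13, 17, 19, 23, 27, 29, 31, 33, 37, 39, 41, 43, 47, 51, 53, 57, 59, 61, 67, 69}
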